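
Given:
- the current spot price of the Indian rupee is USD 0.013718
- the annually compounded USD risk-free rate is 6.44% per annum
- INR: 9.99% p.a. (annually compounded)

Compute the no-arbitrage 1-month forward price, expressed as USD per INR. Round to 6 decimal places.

T = 1/12 years.
Growth of 1 USD over T: (1 + 0.0644)^(1/12) = 1.0052145.
INR accumulates by (1 + 0.0999)^(1/12) = 1.0079665.
So F = 0.013718 × 1.0052145 / 1.0079665 = 0.01368055 (USD/INR).

0.013681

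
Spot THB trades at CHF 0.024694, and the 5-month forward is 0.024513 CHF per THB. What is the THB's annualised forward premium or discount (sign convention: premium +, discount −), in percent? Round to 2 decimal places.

-1.76%

T = 5/12 years.
THB trades forward at -0.73297% vs spot over the period.
×(1/T) gives -1.76% p.a.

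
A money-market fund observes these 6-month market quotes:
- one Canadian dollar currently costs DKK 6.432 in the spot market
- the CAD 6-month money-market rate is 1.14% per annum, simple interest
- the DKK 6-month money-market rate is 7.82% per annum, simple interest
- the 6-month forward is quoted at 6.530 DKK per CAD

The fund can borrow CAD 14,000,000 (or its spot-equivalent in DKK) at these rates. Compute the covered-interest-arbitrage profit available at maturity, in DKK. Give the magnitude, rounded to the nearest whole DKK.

DKK 1,627,783

T = 6/12 years.
Keep in CAD, deliver into the forward: 14,000,000·1.005700·6.530 = DKK 91,941,094.00.
Swap to DKK now, deposit: 14,000,000·6.432·1.039100 = DKK 93,568,876.80.
The quoted forward undervalues CAD, so borrow CAD, convert to DKK at spot, deposit the DKK at 7.82%, and buy CAD forward at 6.530 to cover the loan.
Arbitrage profit = |91,941,094.00 − 93,568,876.80| = DKK 1,627,783.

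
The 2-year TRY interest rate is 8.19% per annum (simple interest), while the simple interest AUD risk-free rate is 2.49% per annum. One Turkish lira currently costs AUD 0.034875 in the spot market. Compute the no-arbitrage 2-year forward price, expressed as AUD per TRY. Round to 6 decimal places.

T = 2 years.
Growth of 1 AUD over T: 1 + 0.0249×2 = 1.049800.
TRY accumulates by 1 + 0.0819×2 = 1.163800.
So F = 0.034875 × 1.049800 / 1.163800 = 0.03145882 (AUD/TRY).

0.031459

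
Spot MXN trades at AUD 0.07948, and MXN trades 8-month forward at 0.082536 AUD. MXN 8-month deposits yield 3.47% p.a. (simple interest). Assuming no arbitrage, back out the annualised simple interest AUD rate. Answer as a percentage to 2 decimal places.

T = 8/12 years.
By CIP, F/S equals the AUD-to-MXN growth ratio: 0.082536/0.07948 = 1.0384499.
MXN growth factor: 1 + 0.0347×8/12 = 1.0231333.
Hence g_AUD = 1.0624727.
r = (1.0624727 − 1)/(8/12) = 0.093709 → 9.37%.

9.37%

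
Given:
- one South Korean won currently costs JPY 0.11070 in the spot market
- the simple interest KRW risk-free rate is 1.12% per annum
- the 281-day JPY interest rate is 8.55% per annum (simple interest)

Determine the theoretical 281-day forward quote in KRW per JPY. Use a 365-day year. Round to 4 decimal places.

T = 281/365 years.
JPY accumulates by 1 + 0.0855×281/365 = 1.0658233.
KRW accumulates by 1 + 0.0112×281/365 = 1.0086225.
So F = 0.1107 × 1.0658233 / 1.0086225 = 0.1169780 (JPY/KRW).
Invert for KRW per JPY: 1 / 0.1169780 = 8.5486.

8.5486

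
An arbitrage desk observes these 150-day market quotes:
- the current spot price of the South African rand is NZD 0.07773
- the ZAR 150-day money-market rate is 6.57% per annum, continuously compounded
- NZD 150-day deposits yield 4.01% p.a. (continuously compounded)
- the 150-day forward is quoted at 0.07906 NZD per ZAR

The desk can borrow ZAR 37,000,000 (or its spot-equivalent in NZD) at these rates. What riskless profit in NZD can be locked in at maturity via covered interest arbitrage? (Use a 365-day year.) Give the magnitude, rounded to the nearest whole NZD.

NZD 81,479

T = 150/365 years.
Route A — deposit ZAR, sell forward: 37,000,000 × 1.027367803 × 0.07906 = NZD 3,005,276.84.
Route B — convert at spot, deposit NZD: 37,000,000 × 0.07773 × 1.016615987 = NZD 2,923,797.74.
The quoted forward overvalues ZAR, so borrow NZD, buy ZAR at spot, deposit the ZAR at 6.57%, and sell the proceeds forward at 0.07906.
Arbitrage profit = |3,005,276.84 − 2,923,797.74| = NZD 81,479.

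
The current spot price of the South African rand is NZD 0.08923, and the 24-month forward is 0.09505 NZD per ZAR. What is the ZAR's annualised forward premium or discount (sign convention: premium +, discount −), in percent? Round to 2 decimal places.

+3.26%

T = 2 years.
ZAR trades forward at +6.52247% vs spot over the period.
Annualise by dividing by T: 0.0652247 / 2 = 0.032612 → 3.26%.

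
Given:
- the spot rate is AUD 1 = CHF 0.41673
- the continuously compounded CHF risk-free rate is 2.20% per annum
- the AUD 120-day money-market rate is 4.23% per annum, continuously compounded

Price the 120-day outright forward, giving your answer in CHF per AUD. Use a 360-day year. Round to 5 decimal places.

0.41392

T = 120/360 years.
CHF growth factor: e^(0.0220×120/360) = 1.0073603.
AUD growth factor: e^(0.0423×120/360) = 1.0141999.
Forward (CHF per AUD) = 0.41673 × 1.0073603 / 1.0141999 = 0.4139196.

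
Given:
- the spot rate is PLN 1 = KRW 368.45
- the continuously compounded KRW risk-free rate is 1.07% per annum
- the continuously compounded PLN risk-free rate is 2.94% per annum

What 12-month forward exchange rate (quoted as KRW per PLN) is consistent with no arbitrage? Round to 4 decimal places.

T = 1 year.
KRW growth factor: e^(0.0107×1) = 1.01075745.
PLN growth factor: e^(0.0294×1) = 1.029836447.
So F = 368.45 × 1.01075745 / 1.029836447 = 361.624007 (KRW/PLN).

361.6240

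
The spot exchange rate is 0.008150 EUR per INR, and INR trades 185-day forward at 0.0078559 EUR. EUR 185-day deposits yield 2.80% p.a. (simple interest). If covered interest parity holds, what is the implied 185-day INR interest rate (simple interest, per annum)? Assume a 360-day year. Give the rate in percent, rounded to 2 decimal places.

T = 185/360 years.
CIP gives F = S · g_EUR/g_INR, so g_EUR/g_INR = 0.0078559/0.00815 = 0.9639141.
The EUR side grows by 1 + 0.0280×185/360 = 1.0143889.
So the INR growth factor = 1.0523644.
(1.0523644 − 1)/T = 0.101898, i.e. 10.19%.

10.19%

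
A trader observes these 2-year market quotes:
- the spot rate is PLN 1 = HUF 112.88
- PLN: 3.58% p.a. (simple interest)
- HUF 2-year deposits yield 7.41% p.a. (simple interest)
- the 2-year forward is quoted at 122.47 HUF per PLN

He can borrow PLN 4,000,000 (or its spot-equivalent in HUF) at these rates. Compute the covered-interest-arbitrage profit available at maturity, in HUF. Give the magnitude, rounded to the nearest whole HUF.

T = 2 years.
Invest the PLN and cover forward: 4,000,000 × 1.071600 × 122.47 = HUF 524,955,408.00.
Convert at spot and invest in HUF: 4,000,000 × 112.88 × 1.148200 = HUF 518,435,264.00.
The quoted forward overvalues PLN, so borrow HUF, buy PLN at spot, deposit the PLN at 3.58%, and sell the proceeds forward at 122.47.
Arbitrage profit = |524,955,408.00 − 518,435,264.00| = HUF 6,520,144.

HUF 6,520,144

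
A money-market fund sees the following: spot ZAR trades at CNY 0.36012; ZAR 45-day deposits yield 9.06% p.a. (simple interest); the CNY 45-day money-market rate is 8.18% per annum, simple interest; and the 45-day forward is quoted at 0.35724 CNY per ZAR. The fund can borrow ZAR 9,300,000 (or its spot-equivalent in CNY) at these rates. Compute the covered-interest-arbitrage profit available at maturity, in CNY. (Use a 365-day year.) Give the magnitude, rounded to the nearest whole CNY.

T = 45/365 years.
Keep in ZAR, deliver into the forward: 9,300,000·1.011169863·0.35724 = CNY 3,359,441.99.
Swap to CNY now, deposit: 9,300,000·0.36012·1.010084932 = CNY 3,382,891.61.
The quoted forward undervalues ZAR, so borrow ZAR, convert to CNY at spot, deposit the CNY at 8.18%, and buy ZAR forward at 0.35724 to cover the loan.
Arbitrage profit = |3,359,441.99 − 3,382,891.61| = CNY 23,450.

CNY 23,450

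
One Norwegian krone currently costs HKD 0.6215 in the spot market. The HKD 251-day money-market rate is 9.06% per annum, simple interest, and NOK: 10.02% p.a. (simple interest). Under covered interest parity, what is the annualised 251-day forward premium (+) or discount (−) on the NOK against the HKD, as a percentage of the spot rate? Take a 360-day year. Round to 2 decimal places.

T = 251/360 years.
CIP forward (HKD per NOK) = 0.6215 × 1.0631683/1.0698617 = 0.6176117.
(F − S)/S ÷ T = (0.6176117 − 0.6215)/0.6215/(251/360) = -0.008973 → -0.90%.

-0.90%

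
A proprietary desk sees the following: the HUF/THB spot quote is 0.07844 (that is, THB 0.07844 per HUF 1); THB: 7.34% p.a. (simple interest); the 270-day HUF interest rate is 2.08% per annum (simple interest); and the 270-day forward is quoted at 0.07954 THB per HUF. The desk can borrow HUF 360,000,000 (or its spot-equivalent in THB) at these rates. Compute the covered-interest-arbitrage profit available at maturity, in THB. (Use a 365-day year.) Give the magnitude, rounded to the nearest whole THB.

THB 696,652

T = 270/365 years.
Invest the HUF and cover forward: 360,000,000 × 1.0153863014 × 0.07954 = THB 29,074,977.51.
Convert at spot and invest in THB: 360,000,000 × 0.07844 × 1.0542958904 = THB 29,771,629.07.
The quoted forward undervalues HUF, so borrow HUF, convert to THB at spot, deposit the THB at 7.34%, and buy HUF forward at 0.07954 to cover the loan.
Arbitrage profit = |29,074,977.51 − 29,771,629.07| = THB 696,652.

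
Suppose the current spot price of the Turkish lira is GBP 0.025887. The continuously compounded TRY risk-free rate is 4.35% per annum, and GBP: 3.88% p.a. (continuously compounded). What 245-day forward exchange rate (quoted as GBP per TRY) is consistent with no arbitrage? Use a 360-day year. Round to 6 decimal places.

0.025804

T = 245/360 years.
GBP accumulates by e^(0.0388×245/360) = 1.0267573.
TRY growth factor: e^(0.0435×245/360) = 1.0300467.
So F = 0.025887 × 1.0267573 / 1.0300467 = 0.02580433 (GBP/TRY).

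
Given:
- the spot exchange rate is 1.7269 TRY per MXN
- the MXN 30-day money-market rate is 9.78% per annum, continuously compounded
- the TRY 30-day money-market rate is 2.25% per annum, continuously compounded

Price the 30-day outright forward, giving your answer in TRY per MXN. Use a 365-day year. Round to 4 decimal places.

T = 30/365 years.
TRY growth factor: e^(0.0225×30/365) = 1.001851.
MXN accumulates by e^(0.0978×30/365) = 1.0080708.
CIP: F = S · (grow TRY)/(grow MXN) = 1.7269 × 1.001851/1.0080708 = 1.716245 TRY per MXN.

1.7162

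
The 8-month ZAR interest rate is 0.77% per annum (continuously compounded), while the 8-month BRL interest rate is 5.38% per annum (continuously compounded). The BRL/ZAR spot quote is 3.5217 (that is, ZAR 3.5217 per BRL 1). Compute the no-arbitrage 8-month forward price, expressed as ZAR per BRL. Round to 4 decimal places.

T = 8/12 years.
ZAR growth factor: e^(0.0077×8/12) = 1.0051465.
BRL growth factor: e^(0.0538×8/12) = 1.0365176.
CIP: F = S · (grow ZAR)/(grow BRL) = 3.5217 × 1.0051465/1.0365176 = 3.415113 ZAR per BRL.

3.4151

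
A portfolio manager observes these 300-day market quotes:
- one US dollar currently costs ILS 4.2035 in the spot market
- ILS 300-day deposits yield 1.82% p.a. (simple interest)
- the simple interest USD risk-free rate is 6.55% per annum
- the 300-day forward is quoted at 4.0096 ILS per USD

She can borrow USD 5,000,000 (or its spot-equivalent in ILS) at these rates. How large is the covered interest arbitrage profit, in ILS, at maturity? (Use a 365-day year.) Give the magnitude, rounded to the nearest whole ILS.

T = 300/365 years.
Keep in USD, deliver into the forward: 5,000,000·1.0538356164·4.0096 = ILS 21,127,296.44.
Swap to ILS now, deposit: 5,000,000·4.2035·1.0149589041 = ILS 21,331,898.77.
The quoted forward undervalues USD, so borrow USD, convert to ILS at spot, deposit the ILS at 1.82%, and buy USD forward at 4.0096 to cover the loan.
The gap between the two covered legs is ILS 204,602.

ILS 204,602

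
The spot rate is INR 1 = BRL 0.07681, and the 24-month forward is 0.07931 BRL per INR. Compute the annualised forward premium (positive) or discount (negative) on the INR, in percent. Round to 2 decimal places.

+1.63%

T = 2 years.
Period premium: (0.07931 − 0.07681)/0.07681 = 0.0325478.
×(1/T) gives 1.63% p.a.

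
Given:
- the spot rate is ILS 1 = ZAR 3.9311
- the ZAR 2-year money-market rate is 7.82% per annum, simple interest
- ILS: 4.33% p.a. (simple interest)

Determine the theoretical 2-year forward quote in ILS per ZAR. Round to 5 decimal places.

T = 2 years.
ZAR growth factor: 1 + 0.0782×2 = 1.156400.
ILS accumulates by 1 + 0.0433×2 = 1.086600.
So F = 3.9311 × 1.156400 / 1.086600 = 4.183622 (ZAR/ILS).
Invert for ILS per ZAR: 1 / 4.183622 = 0.23903.

0.23903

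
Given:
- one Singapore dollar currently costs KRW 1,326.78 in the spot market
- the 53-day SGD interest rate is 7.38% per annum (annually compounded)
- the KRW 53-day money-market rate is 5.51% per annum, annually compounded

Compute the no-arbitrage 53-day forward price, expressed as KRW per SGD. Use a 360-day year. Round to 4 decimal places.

1323.3528

T = 53/360 years.
KRW growth factor: (1 + 0.0551)^(53/360) = 1.0079276031.
SGD accumulates by (1 + 0.0738)^(53/360) = 1.0105379124.
CIP: F = S · (grow KRW)/(grow SGD) = 1326.78 × 1.0079276031/1.0105379124 = 1323.352809 KRW per SGD.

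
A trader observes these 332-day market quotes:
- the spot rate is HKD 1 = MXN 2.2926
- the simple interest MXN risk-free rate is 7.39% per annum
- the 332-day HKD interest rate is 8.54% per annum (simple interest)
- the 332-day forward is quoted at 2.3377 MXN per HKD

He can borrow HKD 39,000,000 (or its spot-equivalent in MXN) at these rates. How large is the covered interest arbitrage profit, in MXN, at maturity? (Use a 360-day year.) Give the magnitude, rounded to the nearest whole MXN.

T = 332/360 years.
Keep in HKD, deliver into the forward: 39,000,000·1.0787577778·2.3377 = MXN 98,350,670.23.
Swap to MXN now, deposit: 39,000,000·2.2926·1.0681522222 = MXN 95,504,985.60.
The quoted forward overvalues HKD, so borrow MXN, buy HKD at spot, deposit the HKD at 8.54%, and sell the proceeds forward at 2.3377.
The gap between the two covered legs is MXN 2,845,685.

MXN 2,845,685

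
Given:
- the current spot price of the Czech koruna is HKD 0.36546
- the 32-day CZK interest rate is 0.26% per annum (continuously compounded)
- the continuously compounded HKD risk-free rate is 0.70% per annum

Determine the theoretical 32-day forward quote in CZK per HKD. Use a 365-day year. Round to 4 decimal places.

2.7352

T = 32/365 years.
HKD growth factor: e^(0.0070×32/365) = 1.0006139.
CZK growth factor: e^(0.0026×32/365) = 1.000228.
Forward (HKD per CZK) = 0.36546 × 1.0006139 / 1.000228 = 0.3656010.
Quoted the other way: 1/0.3656010 = 2.7352 CZK per HKD.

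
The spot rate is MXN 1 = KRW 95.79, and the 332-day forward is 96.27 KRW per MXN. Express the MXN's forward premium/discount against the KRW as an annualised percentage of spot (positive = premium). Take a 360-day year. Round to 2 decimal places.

T = 332/360 years.
(F − S)/S = (96.27 − 95.79)/95.79 = 0.0050110.
Annualise by dividing by T: 0.0050110 / (332/360) = 0.005434 → 0.54%.

+0.54%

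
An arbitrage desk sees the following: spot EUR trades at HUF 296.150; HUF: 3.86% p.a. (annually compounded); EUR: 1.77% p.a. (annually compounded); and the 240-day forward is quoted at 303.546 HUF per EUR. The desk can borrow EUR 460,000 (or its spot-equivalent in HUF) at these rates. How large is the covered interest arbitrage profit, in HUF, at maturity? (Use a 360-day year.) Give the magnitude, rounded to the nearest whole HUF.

T = 240/360 years.
Keep in EUR, deliver into the forward: 460,000·1.01176546104·303.546 = HUF 141,273,984.97.
Swap to HUF now, deposit: 460,000·296.150·1.02557055999 = HUF 139,712,451.82.
The quoted forward overvalues EUR, so borrow HUF, buy EUR at spot, deposit the EUR at 1.77%, and sell the proceeds forward at 303.546.
The gap between the two covered legs is HUF 1,561,533.

HUF 1,561,533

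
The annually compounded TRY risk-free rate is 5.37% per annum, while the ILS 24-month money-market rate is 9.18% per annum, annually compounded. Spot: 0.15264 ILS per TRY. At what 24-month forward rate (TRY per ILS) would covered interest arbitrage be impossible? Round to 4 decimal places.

T = 2 years.
Growth of 1 ILS over T: (1 + 0.0918)^2 = 1.1920272.
Growth of 1 TRY over T: (1 + 0.0537)^2 = 1.1102837.
So F = 0.15264 × 1.1920272 / 1.1102837 = 0.1638780 (ILS/TRY).
Quoted the other way: 1/0.1638780 = 6.1021 TRY per ILS.

6.1021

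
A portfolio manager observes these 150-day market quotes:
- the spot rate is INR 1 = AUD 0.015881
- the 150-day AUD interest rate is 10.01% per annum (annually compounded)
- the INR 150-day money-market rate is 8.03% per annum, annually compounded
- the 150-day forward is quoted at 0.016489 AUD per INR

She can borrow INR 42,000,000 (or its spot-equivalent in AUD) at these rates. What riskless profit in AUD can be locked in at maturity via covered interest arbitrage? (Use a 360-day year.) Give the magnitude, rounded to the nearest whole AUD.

T = 150/360 years.
Route A — deposit INR, sell forward: 42,000,000 × 1.03270629 × 0.016489 = AUD 715,188.35.
Route B — convert at spot, deposit AUD: 42,000,000 × 0.015881 × 1.04055107 = AUD 694,049.64.
The quoted forward overvalues INR, so borrow AUD, buy INR at spot, deposit the INR at 8.03%, and sell the proceeds forward at 0.016489.
Arbitrage profit = |715,188.35 − 694,049.64| = AUD 21,139.

AUD 21,139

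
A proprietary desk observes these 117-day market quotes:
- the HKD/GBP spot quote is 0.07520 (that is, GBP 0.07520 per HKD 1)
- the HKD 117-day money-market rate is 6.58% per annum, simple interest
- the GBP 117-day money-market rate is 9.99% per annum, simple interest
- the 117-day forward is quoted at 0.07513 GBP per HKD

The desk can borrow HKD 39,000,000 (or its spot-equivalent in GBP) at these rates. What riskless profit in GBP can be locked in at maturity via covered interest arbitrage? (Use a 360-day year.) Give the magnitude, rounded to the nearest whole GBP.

GBP 35,291

T = 117/360 years.
Keep in HKD, deliver into the forward: 39,000,000·1.021385·0.07513 = GBP 2,992,729.55.
Swap to GBP now, deposit: 39,000,000·0.07520·1.0324675 = GBP 3,028,020.68.
The quoted forward undervalues HKD, so borrow HKD, convert to GBP at spot, deposit the GBP at 9.99%, and buy HKD forward at 0.07513 to cover the loan.
The gap between the two covered legs is GBP 35,291.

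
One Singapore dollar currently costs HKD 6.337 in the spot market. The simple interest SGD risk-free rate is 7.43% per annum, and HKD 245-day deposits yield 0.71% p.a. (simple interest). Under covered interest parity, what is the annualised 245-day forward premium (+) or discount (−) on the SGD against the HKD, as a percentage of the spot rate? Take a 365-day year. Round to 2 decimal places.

-6.40%

T = 245/365 years.
CIP forward (HKD per SGD) = 6.337 × 1.0047658/1.0498726 = 6.064737.
(F − S)/S ÷ T = (6.064737 − 6.337)/6.337/(245/365) = -0.064008 → -6.40%.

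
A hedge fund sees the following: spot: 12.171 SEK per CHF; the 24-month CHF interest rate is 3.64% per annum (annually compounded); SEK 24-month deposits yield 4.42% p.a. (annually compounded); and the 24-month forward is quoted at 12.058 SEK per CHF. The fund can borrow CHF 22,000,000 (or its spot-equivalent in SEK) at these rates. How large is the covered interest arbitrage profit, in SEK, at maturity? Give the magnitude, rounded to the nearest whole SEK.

SEK 7,015,698

T = 2 years.
Invest the CHF and cover forward: 22,000,000 × 1.07412496 × 12.058 = SEK 284,939,572.89.
Convert at spot and invest in SEK: 22,000,000 × 12.171 × 1.09035364 = SEK 291,955,271.35.
The quoted forward undervalues CHF, so borrow CHF, convert to SEK at spot, deposit the SEK at 4.42%, and buy CHF forward at 12.058 to cover the loan.
Arbitrage profit = |284,939,572.89 − 291,955,271.35| = SEK 7,015,698.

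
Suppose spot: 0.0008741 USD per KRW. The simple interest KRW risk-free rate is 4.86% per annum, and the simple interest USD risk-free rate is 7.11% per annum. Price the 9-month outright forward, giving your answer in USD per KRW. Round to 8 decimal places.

T = 9/12 years.
USD accumulates by 1 + 0.0711×9/12 = 1.053325.
Growth of 1 KRW over T: 1 + 0.0486×9/12 = 1.036450.
CIP: F = S · (grow USD)/(grow KRW) = 0.0008741 × 1.053325/1.036450 = 0.0008883317 USD per KRW.

0.00088833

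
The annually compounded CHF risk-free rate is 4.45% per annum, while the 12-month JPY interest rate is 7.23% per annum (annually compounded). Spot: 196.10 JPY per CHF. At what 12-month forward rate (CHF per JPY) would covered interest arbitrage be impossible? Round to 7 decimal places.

0.0049672

T = 1 year.
Growth of 1 JPY over T: (1 + 0.0723)^1 = 1.072300.
CHF growth factor: (1 + 0.0445)^1 = 1.044500.
CIP: F = S · (grow JPY)/(grow CHF) = 196.1 × 1.072300/1.044500 = 201.3193 JPY per CHF.
Invert for CHF per JPY: 1 / 201.3193 = 0.0049672.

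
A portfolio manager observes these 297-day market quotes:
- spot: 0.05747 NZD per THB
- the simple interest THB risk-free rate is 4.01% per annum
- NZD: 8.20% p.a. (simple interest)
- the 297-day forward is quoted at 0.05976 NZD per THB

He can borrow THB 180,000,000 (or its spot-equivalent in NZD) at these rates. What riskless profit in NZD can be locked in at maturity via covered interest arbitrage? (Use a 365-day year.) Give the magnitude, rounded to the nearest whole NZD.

T = 297/365 years.
Route A — deposit THB, sell forward: 180,000,000 × 1.0326293151 × 0.05976 = NZD 11,107,787.02.
Route B — convert at spot, deposit NZD: 180,000,000 × 0.05747 × 1.0667232877 = NZD 11,034,825.72.
The quoted forward overvalues THB, so borrow NZD, buy THB at spot, deposit the THB at 4.01%, and sell the proceeds forward at 0.05976.
Profit = 11,107,787.02 − 11,034,825.72 = NZD 72,961.

NZD 72,961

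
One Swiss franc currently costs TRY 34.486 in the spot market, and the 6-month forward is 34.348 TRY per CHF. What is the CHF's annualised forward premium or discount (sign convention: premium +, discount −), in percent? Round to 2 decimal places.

-0.80%

T = 6/12 years.
Period premium: (34.348 − 34.486)/34.486 = -0.0040016.
Annualise by dividing by T: -0.0040016 / (6/12) = -0.008003 → -0.80%.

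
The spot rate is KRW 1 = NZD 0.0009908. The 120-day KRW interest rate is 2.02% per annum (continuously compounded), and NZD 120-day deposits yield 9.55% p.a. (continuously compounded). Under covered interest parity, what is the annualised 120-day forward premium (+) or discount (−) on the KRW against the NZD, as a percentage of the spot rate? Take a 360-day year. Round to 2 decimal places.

T = 120/360 years.
F = S · g_NZD/g_KRW = 0.0009908 × 1.0323454/1.0067561 = 0.0010159837.
(F − S)/S ÷ T = (0.0010159837 − 0.0009908)/0.0009908/(120/360) = 0.076253 → 7.63%.

+7.63%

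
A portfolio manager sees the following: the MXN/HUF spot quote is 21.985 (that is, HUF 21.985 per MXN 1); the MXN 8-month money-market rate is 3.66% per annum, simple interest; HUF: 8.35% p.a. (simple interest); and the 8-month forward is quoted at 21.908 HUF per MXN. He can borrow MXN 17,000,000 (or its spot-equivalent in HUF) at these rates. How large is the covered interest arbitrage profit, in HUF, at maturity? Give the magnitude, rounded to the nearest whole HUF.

T = 8/12 years.
Route A — deposit MXN, sell forward: 17,000,000 × 1.024400 × 21.908 = HUF 381,523,438.40.
Route B — convert at spot, deposit HUF: 17,000,000 × 21.985 × 1.05566666667 = HUF 394,550,138.33.
The quoted forward undervalues MXN, so borrow MXN, convert to HUF at spot, deposit the HUF at 8.35%, and buy MXN forward at 21.908 to cover the loan.
Profit = 394,550,138.33 − 381,523,438.40 = HUF 13,026,700.

HUF 13,026,700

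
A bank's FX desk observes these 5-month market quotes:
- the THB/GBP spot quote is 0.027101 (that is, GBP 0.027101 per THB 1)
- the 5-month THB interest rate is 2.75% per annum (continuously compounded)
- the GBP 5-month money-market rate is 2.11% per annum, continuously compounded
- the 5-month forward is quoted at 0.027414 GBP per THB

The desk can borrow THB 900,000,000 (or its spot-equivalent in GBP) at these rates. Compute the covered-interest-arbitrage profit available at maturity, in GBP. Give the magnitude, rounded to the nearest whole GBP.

T = 5/12 years.
Invest the THB and cover forward: 900,000,000 × 1.0115242315 × 0.027414 = GBP 24,956,932.75.
Convert at spot and invest in GBP: 900,000,000 × 0.027101 × 1.0088304269 = GBP 24,606,282.06.
The quoted forward overvalues THB, so borrow GBP, buy THB at spot, deposit the THB at 2.75%, and sell the proceeds forward at 0.027414.
The gap between the two covered legs is GBP 350,651.

GBP 350,651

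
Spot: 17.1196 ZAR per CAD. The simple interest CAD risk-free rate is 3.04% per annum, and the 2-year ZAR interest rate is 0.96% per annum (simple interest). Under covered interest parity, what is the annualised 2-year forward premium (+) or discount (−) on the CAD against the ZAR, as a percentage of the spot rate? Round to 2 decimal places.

T = 2 years.
F = S · g_ZAR/g_CAD = 17.1196 × 1.019200/1.060800 = 16.4482431.
Annualised premium = (F − S)/S × (1/T) = (16.4482431 − 17.1196)/17.1196 ÷ 2 = -1.96%.

-1.96%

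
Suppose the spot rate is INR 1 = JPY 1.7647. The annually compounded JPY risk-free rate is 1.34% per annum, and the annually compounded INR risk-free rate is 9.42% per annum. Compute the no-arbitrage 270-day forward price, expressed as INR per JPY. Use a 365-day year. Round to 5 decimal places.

T = 270/365 years.
JPY accumulates by (1 + 0.0134)^(270/365) = 1.0098951.
INR growth factor: (1 + 0.0942)^(270/365) = 1.0688601.
So F = 1.7647 × 1.0098951 / 1.0688601 = 1.667348 (JPY/INR).
Invert for INR per JPY: 1 / 1.667348 = 0.59975.

0.59975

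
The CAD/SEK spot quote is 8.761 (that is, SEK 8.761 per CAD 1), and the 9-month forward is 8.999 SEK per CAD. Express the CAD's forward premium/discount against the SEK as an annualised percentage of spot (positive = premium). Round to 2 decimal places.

+3.62%

T = 9/12 years.
Period premium: (8.999 − 8.761)/8.761 = 0.0271658.
×(1/T) gives 3.62% p.a.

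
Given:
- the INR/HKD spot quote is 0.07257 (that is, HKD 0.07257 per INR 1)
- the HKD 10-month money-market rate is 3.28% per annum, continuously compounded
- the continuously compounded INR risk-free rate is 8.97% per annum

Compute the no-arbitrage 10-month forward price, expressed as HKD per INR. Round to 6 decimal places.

T = 10/12 years.
Growth of 1 HKD over T: e^(0.0328×10/12) = 1.0277103.
INR accumulates by e^(0.0897×10/12) = 1.0776147.
So F = 0.07257 × 1.0277103 / 1.0776147 = 0.06920928 (HKD/INR).

0.069209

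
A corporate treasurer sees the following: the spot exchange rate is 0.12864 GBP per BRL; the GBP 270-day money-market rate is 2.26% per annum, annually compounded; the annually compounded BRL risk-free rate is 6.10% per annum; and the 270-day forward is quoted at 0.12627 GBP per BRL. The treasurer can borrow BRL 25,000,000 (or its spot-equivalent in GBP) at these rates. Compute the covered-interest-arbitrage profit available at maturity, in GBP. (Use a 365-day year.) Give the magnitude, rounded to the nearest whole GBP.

T = 270/365 years.
Route A — deposit BRL, sell forward: 25,000,000 × 1.044773958 × 0.12627 = GBP 3,298,090.19.
Route B — convert at spot, deposit GBP: 25,000,000 × 0.12864 × 1.0166691 = GBP 3,269,607.83.
The quoted forward overvalues BRL, so borrow GBP, buy BRL at spot, deposit the BRL at 6.10%, and sell the proceeds forward at 0.12627.
Profit = 3,298,090.19 − 3,269,607.83 = GBP 28,482.

GBP 28,482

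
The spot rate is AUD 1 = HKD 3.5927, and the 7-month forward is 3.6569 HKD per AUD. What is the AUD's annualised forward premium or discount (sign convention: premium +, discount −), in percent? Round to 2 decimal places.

T = 7/12 years.
(F − S)/S = (3.6569 − 3.5927)/3.5927 = 0.0178696.
Per annum: 0.0178696 / (7/12) = 0.030634 = 3.06%.

+3.06%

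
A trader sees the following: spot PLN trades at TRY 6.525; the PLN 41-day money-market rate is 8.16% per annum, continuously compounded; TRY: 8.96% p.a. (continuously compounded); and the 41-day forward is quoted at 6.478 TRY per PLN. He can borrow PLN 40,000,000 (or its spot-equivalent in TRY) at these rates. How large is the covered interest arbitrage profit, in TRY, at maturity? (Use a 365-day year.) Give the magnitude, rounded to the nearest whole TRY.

TRY 2,134,120

T = 41/365 years.
Keep in PLN, deliver into the forward: 40,000,000·1.00920816407·6.478 = TRY 261,506,019.47.
Swap to TRY now, deposit: 40,000,000·6.525·1.01011547655 = TRY 263,640,139.38.
The quoted forward undervalues PLN, so borrow PLN, convert to TRY at spot, deposit the TRY at 8.96%, and buy PLN forward at 6.478 to cover the loan.
Arbitrage profit = |261,506,019.47 − 263,640,139.38| = TRY 2,134,120.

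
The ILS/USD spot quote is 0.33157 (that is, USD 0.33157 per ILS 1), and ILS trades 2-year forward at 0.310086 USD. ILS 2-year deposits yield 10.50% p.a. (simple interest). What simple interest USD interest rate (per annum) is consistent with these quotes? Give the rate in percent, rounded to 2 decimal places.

T = 2 years.
F/S = 0.310086/0.33157 = 0.9352052 = (growth of USD) / (growth of ILS).
The ILS side grows by 1 + 0.1050×2 = 1.210000.
Hence g_USD = 1.1315983.
(1.1315983 − 1)/T = 0.065799, i.e. 6.58%.

6.58%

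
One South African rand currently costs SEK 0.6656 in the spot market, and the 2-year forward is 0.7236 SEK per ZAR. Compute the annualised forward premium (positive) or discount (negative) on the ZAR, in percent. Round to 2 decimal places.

+4.36%

T = 2 years.
Period premium: (0.7236 − 0.6656)/0.6656 = 0.0871394.
Per annum: 0.0871394 / 2 = 0.043570 = 4.36%.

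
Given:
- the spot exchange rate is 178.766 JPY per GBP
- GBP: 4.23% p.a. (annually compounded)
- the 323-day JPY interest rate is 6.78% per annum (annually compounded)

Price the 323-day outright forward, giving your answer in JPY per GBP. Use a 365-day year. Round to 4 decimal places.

T = 323/365 years.
JPY accumulates by (1 + 0.0678)^(323/365) = 1.059770008.
GBP growth factor: (1 + 0.0423)^(323/365) = 1.037342904.
Forward (JPY per GBP) = 178.766 × 1.059770008 / 1.037342904 = 182.630878.

182.6309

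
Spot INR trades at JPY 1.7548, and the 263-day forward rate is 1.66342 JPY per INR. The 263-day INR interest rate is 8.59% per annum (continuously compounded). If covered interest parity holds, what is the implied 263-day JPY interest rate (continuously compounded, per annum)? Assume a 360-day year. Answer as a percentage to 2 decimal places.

T = 263/360 years.
By CIP, F/S equals the JPY-to-INR growth ratio: 1.66342/1.7548 = 0.9479257.
INR growth factor: e^(0.0859×263/360) = 1.0647656.
So the JPY growth factor = 1.0093187.
Take logs: ln 1.0093187 / (263/360) = 0.012697, so 1.27%.

1.27%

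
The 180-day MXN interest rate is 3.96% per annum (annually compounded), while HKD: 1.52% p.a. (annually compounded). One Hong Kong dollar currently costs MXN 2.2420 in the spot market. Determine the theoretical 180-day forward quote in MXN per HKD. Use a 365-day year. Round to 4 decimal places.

2.2684

T = 180/365 years.
MXN accumulates by (1 + 0.0396)^(180/365) = 1.0193366.
Growth of 1 HKD over T: (1 + 0.0152)^(180/365) = 1.0074672.
CIP: F = S · (grow MXN)/(grow HKD) = 2.242 × 1.0193366/1.0074672 = 2.268414 MXN per HKD.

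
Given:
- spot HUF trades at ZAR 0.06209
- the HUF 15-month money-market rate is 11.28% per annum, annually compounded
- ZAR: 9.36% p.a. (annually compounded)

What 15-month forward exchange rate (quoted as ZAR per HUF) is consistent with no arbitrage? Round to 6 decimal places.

T = 15/12 years.
ZAR growth factor: (1 + 0.0936)^(15/12) = 1.1183381.
Growth of 1 HUF over T: (1 + 0.1128)^(15/12) = 1.1429346.
Forward (ZAR per HUF) = 0.06209 × 1.1183381 / 1.1429346 = 0.06075379.

0.060754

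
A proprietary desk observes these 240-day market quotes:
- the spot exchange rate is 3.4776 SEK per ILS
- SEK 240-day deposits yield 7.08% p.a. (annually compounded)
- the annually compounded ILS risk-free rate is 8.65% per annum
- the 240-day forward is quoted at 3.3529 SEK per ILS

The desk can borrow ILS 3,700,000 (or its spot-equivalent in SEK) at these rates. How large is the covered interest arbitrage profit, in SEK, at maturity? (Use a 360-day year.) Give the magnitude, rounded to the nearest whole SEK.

SEK 356,307

T = 240/360 years.
Route A — deposit ILS, sell forward: 3,700,000 × 1.0568657416 × 3.3529 = SEK 13,111,191.04.
Route B — convert at spot, deposit SEK: 3,700,000 × 3.4776 × 1.0466598744 = SEK 13,467,498.20.
The quoted forward undervalues ILS, so borrow ILS, convert to SEK at spot, deposit the SEK at 7.08%, and buy ILS forward at 3.3529 to cover the loan.
Arbitrage profit = |13,111,191.04 − 13,467,498.20| = SEK 356,307.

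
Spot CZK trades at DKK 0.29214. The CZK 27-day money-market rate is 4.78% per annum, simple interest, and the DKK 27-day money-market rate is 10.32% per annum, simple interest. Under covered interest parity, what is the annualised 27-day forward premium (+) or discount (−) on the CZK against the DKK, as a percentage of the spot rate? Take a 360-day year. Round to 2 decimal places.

+5.52%

T = 27/360 years.
F = S · g_DKK/g_CZK = 0.29214 × 1.007740/1.003585 = 0.29334951.
Annualised premium = (F − S)/S × (1/T) = (0.29334951 − 0.29214)/0.29214 ÷ (27/360) = 5.52%.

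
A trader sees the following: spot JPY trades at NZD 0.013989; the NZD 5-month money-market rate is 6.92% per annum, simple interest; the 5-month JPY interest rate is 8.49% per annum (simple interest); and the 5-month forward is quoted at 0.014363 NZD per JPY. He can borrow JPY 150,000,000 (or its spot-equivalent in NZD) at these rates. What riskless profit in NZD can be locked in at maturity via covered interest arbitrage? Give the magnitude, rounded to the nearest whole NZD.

NZD 71,811

T = 5/12 years.
Keep in JPY, deliver into the forward: 150,000,000·1.035375·0.014363 = NZD 2,230,663.67.
Swap to NZD now, deposit: 150,000,000·0.013989·1.028833333 = NZD 2,158,852.42.
The quoted forward overvalues JPY, so borrow NZD, buy JPY at spot, deposit the JPY at 8.49%, and sell the proceeds forward at 0.014363.
The gap between the two covered legs is NZD 71,811.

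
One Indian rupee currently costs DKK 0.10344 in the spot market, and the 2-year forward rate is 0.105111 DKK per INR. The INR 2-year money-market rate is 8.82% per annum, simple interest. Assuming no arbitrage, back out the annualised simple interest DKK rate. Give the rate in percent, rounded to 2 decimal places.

T = 2 years.
F/S = 0.105111/0.10344 = 1.0161543 = (growth of DKK) / (growth of INR).
INR growth factor: 1 + 0.0882×2 = 1.176400.
Hence g_DKK = 1.1954039.
(1.1954039 − 1)/T = 0.097702, i.e. 9.77%.

9.77%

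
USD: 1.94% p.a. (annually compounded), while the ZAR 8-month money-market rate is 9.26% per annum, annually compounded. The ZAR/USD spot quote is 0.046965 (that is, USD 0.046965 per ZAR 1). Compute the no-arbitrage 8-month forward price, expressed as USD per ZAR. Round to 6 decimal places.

0.044843

T = 8/12 years.
Growth of 1 USD over T: (1 + 0.0194)^(8/12) = 1.0128919.
ZAR accumulates by (1 + 0.0926)^(8/12) = 1.0608178.
CIP: F = S · (grow USD)/(grow ZAR) = 0.046965 × 1.0128919/1.0608178 = 0.04484320 USD per ZAR.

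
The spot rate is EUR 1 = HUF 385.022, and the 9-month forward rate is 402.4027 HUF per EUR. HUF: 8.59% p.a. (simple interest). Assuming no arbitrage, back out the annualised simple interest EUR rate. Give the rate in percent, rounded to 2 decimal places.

2.46%

T = 9/12 years.
By CIP, F/S equals the HUF-to-EUR growth ratio: 402.4027/385.022 = 1.0451421.
HUF growth factor: 1 + 0.0859×9/12 = 1.064425.
So the EUR growth factor = 1.018450.
(1.018450 − 1)/T = 0.024600, i.e. 2.46%.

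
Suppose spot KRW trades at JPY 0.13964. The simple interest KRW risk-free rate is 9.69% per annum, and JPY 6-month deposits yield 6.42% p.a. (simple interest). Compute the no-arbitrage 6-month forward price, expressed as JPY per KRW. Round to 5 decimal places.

T = 6/12 years.
JPY growth factor: 1 + 0.0642×6/12 = 1.032100.
KRW accumulates by 1 + 0.0969×6/12 = 1.048450.
So F = 0.13964 × 1.032100 / 1.048450 = 0.1374624 (JPY/KRW).

0.13746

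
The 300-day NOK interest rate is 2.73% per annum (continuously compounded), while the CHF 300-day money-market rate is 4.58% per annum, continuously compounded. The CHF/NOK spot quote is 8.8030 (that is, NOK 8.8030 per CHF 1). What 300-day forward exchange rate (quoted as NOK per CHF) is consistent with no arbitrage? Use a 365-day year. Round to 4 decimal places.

8.6702

T = 300/365 years.
NOK growth factor: e^(0.0273×300/365) = 1.022692.
Growth of 1 CHF over T: e^(0.0458×300/365) = 1.0383613.
Forward (NOK per CHF) = 8.803 × 1.022692 / 1.0383613 = 8.670159.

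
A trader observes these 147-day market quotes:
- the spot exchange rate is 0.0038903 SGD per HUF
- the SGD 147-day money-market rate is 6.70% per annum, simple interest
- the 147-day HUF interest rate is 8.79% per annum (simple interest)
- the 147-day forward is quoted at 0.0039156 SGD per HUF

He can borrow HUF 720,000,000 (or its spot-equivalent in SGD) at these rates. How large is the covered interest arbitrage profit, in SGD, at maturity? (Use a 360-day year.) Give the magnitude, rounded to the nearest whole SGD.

T = 147/360 years.
Keep in HUF, deliver into the forward: 720,000,000·1.0358925·0.0039156 = SGD 2,920,421.28.
Swap to SGD now, deposit: 720,000,000·0.0038903·1.027358333 = SGD 2,877,647.13.
The quoted forward overvalues HUF, so borrow SGD, buy HUF at spot, deposit the HUF at 8.79%, and sell the proceeds forward at 0.0039156.
The gap between the two covered legs is SGD 42,774.

SGD 42,774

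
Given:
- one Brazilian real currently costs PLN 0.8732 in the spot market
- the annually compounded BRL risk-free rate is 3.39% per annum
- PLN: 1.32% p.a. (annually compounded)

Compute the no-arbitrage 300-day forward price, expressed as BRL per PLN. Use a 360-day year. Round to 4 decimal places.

T = 300/360 years.
PLN accumulates by (1 + 0.0132)^(300/360) = 1.010988.
BRL growth factor: (1 + 0.0339)^(300/360) = 1.0281712.
CIP: F = S · (grow PLN)/(grow BRL) = 0.8732 × 1.010988/1.0281712 = 0.8586067 PLN per BRL.
Invert for BRL per PLN: 1 / 0.8586067 = 1.1647.

1.1647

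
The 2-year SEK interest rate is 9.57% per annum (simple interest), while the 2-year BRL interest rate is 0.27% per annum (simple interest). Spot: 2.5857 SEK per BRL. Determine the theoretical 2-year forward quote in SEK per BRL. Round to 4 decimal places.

T = 2 years.
SEK growth factor: 1 + 0.0957×2 = 1.191400.
BRL accumulates by 1 + 0.0027×2 = 1.005400.
CIP: F = S · (grow SEK)/(grow BRL) = 2.5857 × 1.191400/1.005400 = 3.064057 SEK per BRL.

3.0641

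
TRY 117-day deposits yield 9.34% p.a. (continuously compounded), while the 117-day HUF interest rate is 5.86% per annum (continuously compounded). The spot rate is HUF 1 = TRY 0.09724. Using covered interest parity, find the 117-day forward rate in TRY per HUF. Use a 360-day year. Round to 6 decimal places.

0.098346

T = 117/360 years.
TRY accumulates by e^(0.0934×117/360) = 1.0308204.
Growth of 1 HUF over T: e^(0.0586×117/360) = 1.0192275.
CIP: F = S · (grow TRY)/(grow HUF) = 0.09724 × 1.0308204/1.0192275 = 0.09834603 TRY per HUF.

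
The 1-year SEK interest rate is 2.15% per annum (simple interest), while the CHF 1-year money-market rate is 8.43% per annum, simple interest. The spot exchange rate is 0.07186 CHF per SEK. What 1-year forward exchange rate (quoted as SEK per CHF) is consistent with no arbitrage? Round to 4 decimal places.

T = 1 year.
CHF accumulates by 1 + 0.0843×1 = 1.084300.
SEK accumulates by 1 + 0.0215×1 = 1.021500.
So F = 0.07186 × 1.084300 / 1.021500 = 0.076277825 (CHF/SEK).
Quoted the other way: 1/0.076277825 = 13.1100 SEK per CHF.

13.1100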